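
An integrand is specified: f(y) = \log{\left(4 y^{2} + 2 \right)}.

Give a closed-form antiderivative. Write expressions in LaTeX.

An antiderivative is F(y) = y \log{\left(2 y^{2} + 1 \right)} - 2 y + y \log{\left(2 \right)} + \sqrt{2} \operatorname{atan}{\left(\sqrt{2} y \right)}.

Recover f(y) by differentiating a candidate F(y); any mismatch rules it out.
Check: d/dy[y \log{\left(2 y^{2} + 1 \right)} - 2 y + y \log{\left(2 \right)} + \sqrt{2} \operatorname{atan}{\left(\sqrt{2} y \right)}] = \log{\left(2 y^{2} + 1 \right)} + \log{\left(2 \right)}, which equals f(y).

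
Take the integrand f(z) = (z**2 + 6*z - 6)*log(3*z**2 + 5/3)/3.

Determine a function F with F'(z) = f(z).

Check any antiderivative F(z) by computing F'(z) and comparing it with f(z).
Check: d/dz[(-18*z**3 - 243*z**2 + 27*z*(z**2 + 9*z - 18)*log(3*z**2 + 5/3) + 1002*z + 135*log(z**2 + 5/9) - 334*sqrt(5)*atan(3*sqrt(5)*z/5))/243] = z**2*log(3*z**2 + 5/3)/3 + 2*z*log(3*z**2 + 5/3) - 2*log(3*z**2 + 5/3), which equals f(z).

An antiderivative is F(z) = (-18*z**3 - 243*z**2 + 27*z*(z**2 + 9*z - 18)*log(3*z**2 + 5/3) + 1002*z + 135*log(z**2 + 5/9) - 334*sqrt(5)*atan(3*sqrt(5)*z/5))/243.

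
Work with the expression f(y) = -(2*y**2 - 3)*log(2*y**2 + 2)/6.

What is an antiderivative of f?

A first test for any F(y): its y-derivative must equal f(y) identically.
Check: d/dy[2*y**3/27 - 11*y/9 + (-y**3/9 + y/2)*log(2*y**2 + 2) + 11*atan(y)/9] = -y**2*log(y**2 + 1)/3 - y**2*log(2)/3 + log(y**2 + 1)/2 + log(2)/2, which equals f(y).

An antiderivative is F(y) = 2*y**3/27 - 11*y/9 + (-y**3/9 + y/2)*log(2*y**2 + 2) + 11*atan(y)/9.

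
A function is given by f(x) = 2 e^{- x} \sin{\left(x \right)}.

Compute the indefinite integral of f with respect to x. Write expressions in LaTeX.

Whatever form F(x) takes, F'(x) = f(x) is non-negotiable.
Check: d/dx[\left(- \sin{\left(x \right)} - \cos{\left(x \right)}\right) e^{- x}] = 2 e^{- x} \sin{\left(x \right)} = f(x).

F(x) = \left(- \sin{\left(x \right)} - \cos{\left(x \right)}\right) e^{- x} + C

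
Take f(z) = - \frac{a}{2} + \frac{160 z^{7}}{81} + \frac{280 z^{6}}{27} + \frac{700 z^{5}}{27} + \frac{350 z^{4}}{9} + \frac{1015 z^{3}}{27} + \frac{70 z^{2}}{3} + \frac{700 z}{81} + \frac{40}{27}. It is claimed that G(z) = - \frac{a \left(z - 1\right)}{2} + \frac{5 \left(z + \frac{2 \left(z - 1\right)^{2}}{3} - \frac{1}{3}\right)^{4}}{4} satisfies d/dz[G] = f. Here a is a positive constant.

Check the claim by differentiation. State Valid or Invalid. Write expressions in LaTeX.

Invalid: d/dz[G] - f = - \frac{1120 z^{6}}{81} - \frac{560 z^{5}}{27} - \frac{3500 z^{4}}{81} - \frac{2800 z^{3}}{81} - \frac{665 z^{2}}{27} - \frac{665 z}{81} - \frac{125}{81}, which is not 0.

d/dz[G] = - \frac{a}{2} + \frac{160 z^{7}}{81} - \frac{280 z^{6}}{81} + \frac{140 z^{5}}{27} - \frac{350 z^{4}}{81} + \frac{245 z^{3}}{81} - \frac{35 z^{2}}{27} + \frac{35 z}{81} - \frac{5}{81}
d/dz[G] - f(z) = - \frac{1120 z^{6}}{81} - \frac{560 z^{5}}{27} - \frac{3500 z^{4}}{81} - \frac{2800 z^{3}}{81} - \frac{665 z^{2}}{27} - \frac{665 z}{81} - \frac{125}{81} != 0.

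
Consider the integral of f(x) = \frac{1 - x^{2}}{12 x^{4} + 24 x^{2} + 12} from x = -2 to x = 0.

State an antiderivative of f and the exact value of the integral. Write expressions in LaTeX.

Antiderivative: F(x) = \frac{x}{12 x^{2} + 12}; value = \frac{1}{30}

Recognize the product-rule pattern: f = u'v + uv' with u = \frac{x}{4}, v = \frac{1}{3 x^{2} + 3}, so integration by parts undoes it.
F(x) = \frac{x}{12 x^{2} + 12} is an antiderivative of f.
Check: d/dx[\frac{x}{12 x^{2} + 12}] = \frac{1 - x^{2}}{12 x^{4} + 24 x^{2} + 12} = f(x).
F(0) = 0; F(-2) = - \frac{1}{30}.
Integral = F(0) - F(-2) = \frac{1}{30}.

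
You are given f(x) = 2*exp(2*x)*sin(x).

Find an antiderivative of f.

Since d/dx undoes antidifferentiation here, F'(x) = f(x) is required of F(x).
Check: d/dx[2*(2*sin(x) - cos(x))*exp(2*x)/5] = 2*exp(2*x)*sin(x) = f(x).

An antiderivative is F(x) = 2*(2*sin(x) - cos(x))*exp(2*x)/5.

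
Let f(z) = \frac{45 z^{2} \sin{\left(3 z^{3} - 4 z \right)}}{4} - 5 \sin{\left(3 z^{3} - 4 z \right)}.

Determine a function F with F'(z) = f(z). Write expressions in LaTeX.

An antiderivative is F(z) = - \frac{5 \cos{\left(3 z^{3} - 4 z \right)}}{4}.

f matches the chain-rule pattern g'(h)*h' with inner function h(z) = 3 z^{3} - 4 z; substituting u = h(z) collapses the integral.
Check: d/dz[- \frac{5 \cos{\left(3 z^{3} - 4 z \right)}}{4}] = \frac{45 z^{2} \sin{\left(3 z^{3} - 4 z \right)}}{4} - 5 \sin{\left(3 z^{3} - 4 z \right)} = f(z).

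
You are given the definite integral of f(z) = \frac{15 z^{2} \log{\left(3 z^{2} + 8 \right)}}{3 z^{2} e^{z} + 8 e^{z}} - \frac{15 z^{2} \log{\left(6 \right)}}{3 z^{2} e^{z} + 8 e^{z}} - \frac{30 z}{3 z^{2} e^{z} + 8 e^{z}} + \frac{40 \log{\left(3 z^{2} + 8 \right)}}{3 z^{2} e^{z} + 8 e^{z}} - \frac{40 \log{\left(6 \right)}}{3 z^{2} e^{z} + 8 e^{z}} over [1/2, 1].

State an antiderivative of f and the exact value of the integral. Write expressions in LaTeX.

f has the shape u'v + uv' for u = - 5 e^{- z} and v = \log{\left(\frac{z^{2}}{2} + \frac{4}{3} \right)} — it is the derivative of the product u*v.
F(z) = - 5 e^{- z} \log{\left(\frac{z^{2}}{2} + \frac{4}{3} \right)} is an antiderivative of f.
Check: d/dz[- 5 e^{- z} \log{\left(\frac{z^{2}}{2} + \frac{4}{3} \right)}] = \frac{15 z^{2} \log{\left(3 z^{2} + 8 \right)} - 15 z^{2} \log{\left(6 \right)} - 30 z + 40 \log{\left(3 z^{2} + 8 \right)} - 40 \log{\left(6 \right)}}{3 z^{2} e^{z} + 8 e^{z}}, which equals f(z).
F(1) = - \frac{5 \log{\left(\frac{11}{6} \right)}}{e}; F(1/2) = - \frac{5 \log{\left(\frac{35}{24} \right)}}{e^{\frac{1}{2}}}.
Integral = F(1) - F(1/2) = - \frac{5 \log{\left(\frac{11}{6} \right)}}{e} + \frac{5 \log{\left(\frac{35}{24} \right)}}{e^{\frac{1}{2}}}.

Antiderivative: F(z) = - 5 e^{- z} \log{\left(\frac{z^{2}}{2} + \frac{4}{3} \right)}; value = - \frac{5 \log{\left(\frac{11}{6} \right)}}{e} + \frac{5 \log{\left(\frac{35}{24} \right)}}{e^{\frac{1}{2}}}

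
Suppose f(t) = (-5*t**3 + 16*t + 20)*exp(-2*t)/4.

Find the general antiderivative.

Recognize the product-rule pattern: f = u'v + uv' with u = 5*t**3/8 + 15*t**2/16 - 17*t/16 - 97/32, v = exp(-2*t), so integration by parts undoes it.
Check: d/dt[(20*t**3 + 30*t**2 - 34*t - 97)*exp(-2*t)/32] = (-5*t**3 + 16*t + 20)*exp(-2*t)/4 = f(t).

F(t) = (20*t**3 + 30*t**2 - 34*t - 97)*exp(-2*t)/32 + C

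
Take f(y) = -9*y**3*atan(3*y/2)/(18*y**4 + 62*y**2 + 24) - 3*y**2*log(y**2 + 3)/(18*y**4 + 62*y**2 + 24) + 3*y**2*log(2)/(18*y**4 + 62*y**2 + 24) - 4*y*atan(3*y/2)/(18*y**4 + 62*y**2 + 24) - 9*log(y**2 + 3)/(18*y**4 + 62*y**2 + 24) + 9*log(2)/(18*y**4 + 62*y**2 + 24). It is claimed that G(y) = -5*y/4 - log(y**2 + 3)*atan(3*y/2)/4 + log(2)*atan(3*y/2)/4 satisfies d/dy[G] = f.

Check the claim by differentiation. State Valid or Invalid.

Invalid: d/dy[G] - f = -5/4, which is not 0.

d/dy[G] = (-45*y**4 - 18*y**3*atan(3*y/2) - 6*y**2*log(y**2 + 3) - 155*y**2 + 6*y**2*log(2) - 8*y*atan(3*y/2) - 18*log(y**2 + 3) - 60 + 18*log(2))/(36*y**4 + 124*y**2 + 48)
d/dy[G] - f(y) = -5/4 != 0.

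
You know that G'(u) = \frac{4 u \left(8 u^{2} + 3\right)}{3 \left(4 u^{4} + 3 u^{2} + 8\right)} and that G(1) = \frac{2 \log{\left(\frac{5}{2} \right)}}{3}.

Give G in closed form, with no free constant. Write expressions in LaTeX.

G(u) = \frac{2 \log{\left(\frac{2 u^{4}}{3} + \frac{u^{2}}{2} + \frac{4}{3} \right)}}{3}

The substitution w = \frac{2 u^{4}}{3} + \frac{u^{2}}{2} + \frac{4}{3} works: G'(u) is exactly (dG/dw)*(dw/du) for that inner function.
A general antiderivative is \frac{2 \log{\left(\frac{2 u^{4}}{3} + \frac{u^{2}}{2} + \frac{4}{3} \right)}}{3} + C.
The condition gives C = \frac{2 \log{\left(\frac{5}{2} \right)}}{3} - (\frac{2 \log{\left(\frac{5}{2} \right)}}{3}) = 0.
So G(u) = \frac{2 \log{\left(\frac{2 u^{4}}{3} + \frac{u^{2}}{2} + \frac{4}{3} \right)}}{3}.
Check: d/du[\frac{2 \log{\left(\frac{2 u^{4}}{3} + \frac{u^{2}}{2} + \frac{4}{3} \right)}}{3}] = \frac{32 u^{3} + 12 u}{12 u^{4} + 9 u^{2} + 24}, which equals G'(u).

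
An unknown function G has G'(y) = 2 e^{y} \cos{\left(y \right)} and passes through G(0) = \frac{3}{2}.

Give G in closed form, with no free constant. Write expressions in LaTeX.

For G(y) to be correct, d/dy[G] must agree with the stated G'(y) identically.
A general antiderivative is e^{y} \sin{\left(y \right)} + e^{y} \cos{\left(y \right)} + C.
The condition gives C = \frac{3}{2} - (1) = \frac{1}{2}.
So G(y) = e^{y} \sin{\left(y \right)} + e^{y} \cos{\left(y \right)} + \frac{1}{2}.
Check: d/dy[e^{y} \sin{\left(y \right)} + e^{y} \cos{\left(y \right)} + \frac{1}{2}] = 2 e^{y} \cos{\left(y \right)} = G'(y).

G(y) = e^{y} \sin{\left(y \right)} + e^{y} \cos{\left(y \right)} + \frac{1}{2}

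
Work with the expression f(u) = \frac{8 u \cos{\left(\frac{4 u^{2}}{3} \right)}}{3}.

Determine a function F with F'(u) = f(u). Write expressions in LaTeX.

An antiderivative is F(u) = \sin{\left(\frac{4 u^{2}}{3} \right)}.

f matches the chain-rule pattern g'(h)*h' with inner function h(u) = \frac{4 u^{2}}{3}; substituting w = h(u) collapses the integral.
Check: d/du[\sin{\left(\frac{4 u^{2}}{3} \right)}] = \frac{8 u \cos{\left(\frac{4 u^{2}}{3} \right)}}{3} = f(u).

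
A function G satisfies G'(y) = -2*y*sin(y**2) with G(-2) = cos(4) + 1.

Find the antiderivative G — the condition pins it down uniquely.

G(y) = cos(y**2) + 1

Recover the given G'(y) by differentiating a candidate G(y); any mismatch rules it out.
A general antiderivative is cos(y**2) + C.
The condition gives C = cos(4) + 1 - (cos(4)) = 1.
So G(y) = cos(y**2) + 1.
Check: d/dy[cos(y**2) + 1] = -2*y*sin(y**2) = G'(y).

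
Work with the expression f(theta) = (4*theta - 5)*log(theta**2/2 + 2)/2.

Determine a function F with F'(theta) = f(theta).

A candidate is checked by its d/dtheta: the result must match f(theta).
Check: d/dtheta[theta**2*log(theta**2/2 + 2) - theta**2 - 5*theta*log(theta**2/2 + 2)/2 + 5*theta + 4*log(theta**2 + 4) - 10*atan(theta/2)] = 2*theta*log(theta**2/2 + 2) - 5*log(theta**2/2 + 2)/2, which equals f(theta).

An antiderivative is F(theta) = theta**2*log(theta**2/2 + 2) - theta**2 - 5*theta*log(theta**2/2 + 2)/2 + 5*theta + 4*log(theta**2 + 4) - 10*atan(theta/2).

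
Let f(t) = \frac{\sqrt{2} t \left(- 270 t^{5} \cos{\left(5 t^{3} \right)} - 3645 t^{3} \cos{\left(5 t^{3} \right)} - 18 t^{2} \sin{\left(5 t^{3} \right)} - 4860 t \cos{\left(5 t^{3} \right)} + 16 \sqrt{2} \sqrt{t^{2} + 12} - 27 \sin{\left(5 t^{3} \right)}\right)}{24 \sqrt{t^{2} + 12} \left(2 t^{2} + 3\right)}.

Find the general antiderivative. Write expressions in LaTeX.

F(t) = \frac{- 9 \sqrt{2} \sqrt{t^{2} + 12} \sin{\left(5 t^{3} \right)} + 8 \log{\left(2 t^{2} + 3 \right)}}{24} + C

Recover f(t) by differentiating a candidate F(t); any mismatch rules it out.
Check: d/dt[\frac{- 9 \sqrt{2} \sqrt{t^{2} + 12} \sin{\left(5 t^{3} \right)} + 8 \log{\left(2 t^{2} + 3 \right)}}{24}] = \frac{- 270 \sqrt{2} t^{6} \cos{\left(5 t^{3} \right)} - 3645 \sqrt{2} t^{4} \cos{\left(5 t^{3} \right)} - 18 \sqrt{2} t^{3} \sin{\left(5 t^{3} \right)} - 4860 \sqrt{2} t^{2} \cos{\left(5 t^{3} \right)} + 32 t \sqrt{t^{2} + 12} - 27 \sqrt{2} t \sin{\left(5 t^{3} \right)}}{48 t^{2} \sqrt{t^{2} + 12} + 72 \sqrt{t^{2} + 12}}, which equals f(t).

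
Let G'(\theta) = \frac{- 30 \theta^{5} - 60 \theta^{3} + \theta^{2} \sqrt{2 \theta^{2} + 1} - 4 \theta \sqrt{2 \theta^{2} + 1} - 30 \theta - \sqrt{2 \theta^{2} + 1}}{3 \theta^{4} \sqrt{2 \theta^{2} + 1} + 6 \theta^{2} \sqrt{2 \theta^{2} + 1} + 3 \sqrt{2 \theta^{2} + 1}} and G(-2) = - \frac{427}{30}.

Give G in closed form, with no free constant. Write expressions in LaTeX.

Check a candidate G(\theta) by differentiating: d/d\theta[G] must match the given G'(\theta).
A general antiderivative is \frac{2 - \theta}{3 \theta^{2} + 3} - 5 \sqrt{2 \theta^{2} + 1} + C.
The condition gives C = - \frac{427}{30} - (- \frac{221}{15}) = \frac{1}{2}.
So G(\theta) = \frac{- 30 \theta^{2} \sqrt{2 \theta^{2} + 1} + 3 \theta^{2} - 2 \theta - 30 \sqrt{2 \theta^{2} + 1} + 7}{6 \theta^{2} + 6}.
Check: d/d\theta[\frac{- 30 \theta^{2} \sqrt{2 \theta^{2} + 1} + 3 \theta^{2} - 2 \theta - 30 \sqrt{2 \theta^{2} + 1} + 7}{6 \theta^{2} + 6}] = \frac{- 30 \theta^{5} - 60 \theta^{3} + \theta^{2} \sqrt{2 \theta^{2} + 1} - 4 \theta \sqrt{2 \theta^{2} + 1} - 30 \theta - \sqrt{2 \theta^{2} + 1}}{3 \theta^{4} \sqrt{2 \theta^{2} + 1} + 6 \theta^{2} \sqrt{2 \theta^{2} + 1} + 3 \sqrt{2 \theta^{2} + 1}} = G'(\theta).

G(\theta) = \frac{- 30 \theta^{2} \sqrt{2 \theta^{2} + 1} + 3 \theta^{2} - 2 \theta - 30 \sqrt{2 \theta^{2} + 1} + 7}{6 \theta^{2} + 6}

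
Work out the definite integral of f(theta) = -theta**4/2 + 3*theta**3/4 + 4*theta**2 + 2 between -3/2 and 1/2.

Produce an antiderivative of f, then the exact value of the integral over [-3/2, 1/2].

Integrate term by term and add the pieces.
F(theta) = theta*(-24*theta**4 + 45*theta**3 + 320*theta**2 + 480)/240 is an antiderivative of f.
Check: d/dtheta[theta*(-24*theta**4 + 45*theta**3 + 320*theta**2 + 480)/240] = -theta**4/2 + 3*theta**3/4 + 4*theta**2 + 2 = f(theta).
F(1/2) = 4513/3840; F(-3/2) = -7413/1280.
Integral = F(1/2) - F(-3/2) = 209/30.

Antiderivative: F(theta) = theta*(-24*theta**4 + 45*theta**3 + 320*theta**2 + 480)/240; value = 209/30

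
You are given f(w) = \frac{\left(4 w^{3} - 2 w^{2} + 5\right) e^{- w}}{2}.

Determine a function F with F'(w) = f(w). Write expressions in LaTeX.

f has the shape u'v + uv' for u = - 2 w^{3} - 5 w^{2} - 10 w - \frac{25}{2} and v = e^{- w} — it is the derivative of the product u*v.
Check: d/dw[- \frac{\left(4 w^{3} + 10 w^{2} + 20 w + 25\right) e^{- w}}{2}] = \frac{\left(4 w^{3} - 2 w^{2} + 5\right) e^{- w}}{2} = f(w).

An antiderivative is F(w) = - \frac{\left(4 w^{3} + 10 w^{2} + 20 w + 25\right) e^{- w}}{2}.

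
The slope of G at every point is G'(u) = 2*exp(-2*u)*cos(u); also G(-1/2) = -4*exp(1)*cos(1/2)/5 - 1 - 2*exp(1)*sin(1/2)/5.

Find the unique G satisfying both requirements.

G(u) = (-5*exp(2*u) + 2*sin(u) - 4*cos(u))*exp(-2*u)/5

A candidate passes only if d/du[G] lands on the given G'(u) exactly.
A general antiderivative is 2*exp(-2*u)*sin(u)/5 - 4*exp(-2*u)*cos(u)/5 + C.
The condition gives C = -4*exp(1)*cos(1/2)/5 - 1 - 2*exp(1)*sin(1/2)/5 - (-4*exp(1)*cos(1/2)/5 - 2*exp(1)*sin(1/2)/5) = -1.
So G(u) = (-5*exp(2*u) + 2*sin(u) - 4*cos(u))*exp(-2*u)/5.
Check: d/du[(-5*exp(2*u) + 2*sin(u) - 4*cos(u))*exp(-2*u)/5] = 2*exp(-2*u)*cos(u) = G'(u).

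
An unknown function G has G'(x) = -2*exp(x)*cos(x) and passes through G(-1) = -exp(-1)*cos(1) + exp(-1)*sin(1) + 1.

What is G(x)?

A first test for any G(x): its x-derivative must equal the given G'(x).
A general antiderivative is -exp(x)*sin(x) - exp(x)*cos(x) + C.
The condition gives C = -exp(-1)*cos(1) + exp(-1)*sin(1) + 1 - (-exp(-1)*cos(1) + exp(-1)*sin(1)) = 1.
So G(x) = -exp(x)*sin(x) - exp(x)*cos(x) + 1.
Check: d/dx[-exp(x)*sin(x) - exp(x)*cos(x) + 1] = -2*exp(x)*cos(x) = G'(x).

G(x) = -exp(x)*sin(x) - exp(x)*cos(x) + 1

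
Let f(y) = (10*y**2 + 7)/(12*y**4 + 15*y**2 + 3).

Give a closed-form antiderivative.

An antiderivative is F(y) = (atan(y) + 3*atan(2*y))/3.

Whatever form F(y) takes, F'(y) = f(y) is non-negotiable.
Check: d/dy[(atan(y) + 3*atan(2*y))/3] = (10*y**2 + 7)/(12*y**4 + 15*y**2 + 3) = f(y).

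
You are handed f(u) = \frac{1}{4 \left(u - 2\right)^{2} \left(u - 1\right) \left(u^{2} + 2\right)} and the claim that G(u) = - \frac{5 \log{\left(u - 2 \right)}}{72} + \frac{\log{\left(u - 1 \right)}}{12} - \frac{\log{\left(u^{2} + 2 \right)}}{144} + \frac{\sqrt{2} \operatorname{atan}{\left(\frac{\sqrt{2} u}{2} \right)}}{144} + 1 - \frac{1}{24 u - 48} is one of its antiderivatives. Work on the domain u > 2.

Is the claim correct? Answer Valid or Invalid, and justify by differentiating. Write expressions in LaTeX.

Valid - differentiating G returns exactly f.

d/du[G] = \frac{1}{4 u^{5} - 20 u^{4} + 40 u^{3} - 56 u^{2} + 64 u - 32}
This equals f(u) exactly, so the claim holds.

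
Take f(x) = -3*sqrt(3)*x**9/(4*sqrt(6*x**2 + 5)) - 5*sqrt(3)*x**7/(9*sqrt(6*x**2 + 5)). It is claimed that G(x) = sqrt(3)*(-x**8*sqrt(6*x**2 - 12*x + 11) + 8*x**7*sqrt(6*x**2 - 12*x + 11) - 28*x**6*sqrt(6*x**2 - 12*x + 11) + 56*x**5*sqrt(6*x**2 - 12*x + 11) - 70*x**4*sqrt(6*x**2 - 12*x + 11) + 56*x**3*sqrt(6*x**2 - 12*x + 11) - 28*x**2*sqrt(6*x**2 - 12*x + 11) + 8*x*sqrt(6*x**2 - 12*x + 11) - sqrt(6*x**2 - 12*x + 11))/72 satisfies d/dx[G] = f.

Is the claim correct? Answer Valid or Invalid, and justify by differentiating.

d/dx[G] = (-27*sqrt(3)*x**9 + 243*sqrt(3)*x**8 - 992*sqrt(3)*x**7 + 2408*sqrt(3)*x**6 - 3822*sqrt(3)*x**5 + 4102*sqrt(3)*x**4 - 2968*sqrt(3)*x**3 + 1392*sqrt(3)*x**2 - 383*sqrt(3)*x + 47*sqrt(3))/(36*sqrt(6*x**2 - 12*x + 11))
d/dx[G] - f(x) = sqrt(3)*(-27*x**9*sqrt(6*x**2 + 5) + 27*x**9*sqrt(6*x**2 - 12*x + 11) + 243*x**8*sqrt(6*x**2 + 5) - 992*x**7*sqrt(6*x**2 + 5) + 20*x**7*sqrt(6*x**2 - 12*x + 11) + 2408*x**6*sqrt(6*x**2 + 5) - 3822*x**5*sqrt(6*x**2 + 5) + 4102*x**4*sqrt(6*x**2 + 5) - 2968*x**3*sqrt(6*x**2 + 5) + 1392*x**2*sqrt(6*x**2 + 5) - 383*x*sqrt(6*x**2 + 5) + 47*sqrt(6*x**2 + 5))/(36*sqrt(6*x**2 + 5)*sqrt(6*x**2 - 12*x + 11)) != 0.

Invalid: d/dx[G] - f = sqrt(3)*(-27*x**9*sqrt(6*x**2 + 5) + 27*x**9*sqrt(6*x**2 - 12*x + 11) + 243*x**8*sqrt(6*x**2 + 5) - 992*x**7*sqrt(6*x**2 + 5) + 20*x**7*sqrt(6*x**2 - 12*x + 11) + 2408*x**6*sqrt(6*x**2 + 5) - 3822*x**5*sqrt(6*x**2 + 5) + 4102*x**4*sqrt(6*x**2 + 5) - 2968*x**3*sqrt(6*x**2 + 5) + 1392*x**2*sqrt(6*x**2 + 5) - 383*x*sqrt(6*x**2 + 5) + 47*sqrt(6*x**2 + 5))/(36*sqrt(6*x**2 + 5)*sqrt(6*x**2 - 12*x + 11)), which is not 0.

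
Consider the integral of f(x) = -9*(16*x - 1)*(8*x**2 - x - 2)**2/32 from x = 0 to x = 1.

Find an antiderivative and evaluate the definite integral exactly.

Antiderivative: F(x) = -48*x**6 + 18*x**5 + 135*x**4/4 - 285*x**3/32 - 135*x**2/16 + 9*x/8; value = -399/32

f matches the chain-rule pattern g'(h)*h' with inner function h(x) = -4*x**2 + x/2 + 1; substituting u = h(x) collapses the integral.
F(x) = -48*x**6 + 18*x**5 + 135*x**4/4 - 285*x**3/32 - 135*x**2/16 + 9*x/8 is an antiderivative of f.
Check: d/dx[-48*x**6 + 18*x**5 + 135*x**4/4 - 285*x**3/32 - 135*x**2/16 + 9*x/8] = -288*x**5 + 90*x**4 + 135*x**3 - 855*x**2/32 - 135*x/8 + 9/8, which equals f(x).
F(1) = -399/32; F(0) = 0.
Integral = F(1) - F(0) = -399/32.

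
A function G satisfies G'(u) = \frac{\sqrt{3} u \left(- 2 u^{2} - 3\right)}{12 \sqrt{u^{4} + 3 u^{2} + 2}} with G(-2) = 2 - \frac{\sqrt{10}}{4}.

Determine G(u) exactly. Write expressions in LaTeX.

G(u) = - \frac{\sqrt{3} \sqrt{u^{4} + 3 u^{2} + 2} - 24}{12}

G'(u) matches the chain-rule pattern g'(h)*h' with inner function h(u) = \frac{u^{4}}{3} + u^{2} + \frac{2}{3}; substituting w = h(u) collapses the integral.
A general antiderivative is - \frac{\sqrt{\frac{u^{4}}{3} + u^{2} + \frac{2}{3}}}{4} + C.
The condition gives C = 2 - \frac{\sqrt{10}}{4} - (- \frac{\sqrt{10}}{4}) = 2.
So G(u) = - \frac{\sqrt{3} \sqrt{u^{4} + 3 u^{2} + 2} - 24}{12}.
Check: d/du[- \frac{\sqrt{3} \sqrt{u^{4} + 3 u^{2} + 2} - 24}{12}] = \frac{- 2 \sqrt{3} u^{3} - 3 \sqrt{3} u}{12 \sqrt{u^{4} + 3 u^{2} + 2}}, which equals G'(u).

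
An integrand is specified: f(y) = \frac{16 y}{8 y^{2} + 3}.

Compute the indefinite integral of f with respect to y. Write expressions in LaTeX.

f matches the chain-rule pattern g'(h)*h' with inner function h(y) = 4 y^{2} + \frac{3}{2}; substituting u = h(y) collapses the integral.
Check: d/dy[\log{\left(4 y^{2} + \frac{3}{2} \right)}] = \frac{16 y}{8 y^{2} + 3} = f(y).

F(y) = \log{\left(4 y^{2} + \frac{3}{2} \right)} + C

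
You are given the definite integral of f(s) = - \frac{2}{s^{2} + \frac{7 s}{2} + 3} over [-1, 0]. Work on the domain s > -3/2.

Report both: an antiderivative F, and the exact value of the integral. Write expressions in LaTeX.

Antiderivative: F(s) = - 4 \log{\left(s + \frac{3}{2} \right)} + 4 \log{\left(s + 2 \right)}; value = - 4 \log{\left(\frac{3}{2} \right)}

Factor the denominator (\left(s + 2\right) \left(2 s + 3\right)) and decompose: f = - \frac{8}{2 s + 3} + \frac{4}{s + 2}; each piece integrates to a log, atan, or power term.
F(s) = - 4 \log{\left(s + \frac{3}{2} \right)} + 4 \log{\left(s + 2 \right)} is an antiderivative of f.
Check: d/ds[- 4 \log{\left(s + \frac{3}{2} \right)} + 4 \log{\left(s + 2 \right)}] = - \frac{4}{2 s^{2} + 7 s + 6}, which equals f(s).
F(0) = - 4 \log{\left(\frac{3}{2} \right)} + 4 \log{\left(2 \right)}; F(-1) = 4 \log{\left(2 \right)}.
Integral = F(0) - F(-1) = - 4 \log{\left(\frac{3}{2} \right)}.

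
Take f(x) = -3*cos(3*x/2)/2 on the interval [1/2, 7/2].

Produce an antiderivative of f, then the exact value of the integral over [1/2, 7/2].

For F(x) to be correct the identity F'(x) - f(x) = 0 must hold.
F(x) = -sin(3*x/2) is an antiderivative of f.
Check: d/dx[-sin(3*x/2)] = -3*cos(3*x/2)/2 = f(x).
F(7/2) = -sin(21/4); F(1/2) = -sin(3/4).
Integral = F(7/2) - F(1/2) = sin(3/4) - sin(21/4).

Antiderivative: F(x) = -sin(3*x/2); value = sin(3/4) - sin(21/4)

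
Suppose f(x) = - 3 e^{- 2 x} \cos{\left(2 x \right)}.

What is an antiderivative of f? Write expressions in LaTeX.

An antiderivative is F(x) = \frac{\left(- 3 \sin{\left(2 x \right)} + 3 \cos{\left(2 x \right)}\right) e^{- 2 x}}{4}.

Since d/dx undoes antidifferentiation here, F'(x) = f(x) is required of F(x).
Check: d/dx[\frac{\left(- 3 \sin{\left(2 x \right)} + 3 \cos{\left(2 x \right)}\right) e^{- 2 x}}{4}] = - 3 e^{- 2 x} \cos{\left(2 x \right)} = f(x).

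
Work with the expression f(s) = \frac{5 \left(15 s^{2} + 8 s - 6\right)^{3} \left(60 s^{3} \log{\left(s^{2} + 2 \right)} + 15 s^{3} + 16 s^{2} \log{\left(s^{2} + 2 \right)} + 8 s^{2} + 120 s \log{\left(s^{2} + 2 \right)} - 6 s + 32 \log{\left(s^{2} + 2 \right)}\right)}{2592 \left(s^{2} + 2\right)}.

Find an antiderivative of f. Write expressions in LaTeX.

Recognize the product-rule pattern: f = u'v + uv' with u = \frac{5 \left(\frac{5 s^{2}}{2} + \frac{4 s}{3} - 1\right)^{4}}{4}, v = \log{\left(s^{2} + 2 \right)}, so integration by parts undoes it.
Check: d/ds[\frac{3125 s^{8} \log{\left(s^{2} + 2 \right)}}{64} + \frac{625 s^{7} \log{\left(s^{2} + 2 \right)}}{6} + \frac{125 s^{6} \log{\left(s^{2} + 2 \right)}}{24} - \frac{2575 s^{5} \log{\left(s^{2} + 2 \right)}}{27} - \frac{10265 s^{4} \log{\left(s^{2} + 2 \right)}}{648} + \frac{1030 s^{3} \log{\left(s^{2} + 2 \right)}}{27} + \frac{5 s^{2} \log{\left(s^{2} + 2 \right)}}{6} - \frac{20 s \log{\left(s^{2} + 2 \right)}}{3} + \frac{5 \log{\left(s^{2} + 2 \right)}}{4}] = \frac{1012500 s^{9} \log{\left(s^{2} + 2 \right)} + 253125 s^{9} + 1890000 s^{8} \log{\left(s^{2} + 2 \right)} + 540000 s^{8} + 2106000 s^{7} \log{\left(s^{2} + 2 \right)} + 27000 s^{7} + 2544000 s^{6} \log{\left(s^{2} + 2 \right)} - 494400 s^{6} - 2240 s^{5} \log{\left(s^{2} + 2 \right)} - 82120 s^{5} - 2175360 s^{4} \log{\left(s^{2} + 2 \right)} + 197760 s^{4} - 324160 s^{3} \log{\left(s^{2} + 2 \right)} + 4320 s^{3} + 576000 s^{2} \log{\left(s^{2} + 2 \right)} - 34560 s^{2} + 8640 s \log{\left(s^{2} + 2 \right)} + 6480 s - 34560 \log{\left(s^{2} + 2 \right)}}{2592 s^{2} + 5184}, which equals f(s).

An antiderivative is F(s) = \frac{3125 s^{8} \log{\left(s^{2} + 2 \right)}}{64} + \frac{625 s^{7} \log{\left(s^{2} + 2 \right)}}{6} + \frac{125 s^{6} \log{\left(s^{2} + 2 \right)}}{24} - \frac{2575 s^{5} \log{\left(s^{2} + 2 \right)}}{27} - \frac{10265 s^{4} \log{\left(s^{2} + 2 \right)}}{648} + \frac{1030 s^{3} \log{\left(s^{2} + 2 \right)}}{27} + \frac{5 s^{2} \log{\left(s^{2} + 2 \right)}}{6} - \frac{20 s \log{\left(s^{2} + 2 \right)}}{3} + \frac{5 \log{\left(s^{2} + 2 \right)}}{4}.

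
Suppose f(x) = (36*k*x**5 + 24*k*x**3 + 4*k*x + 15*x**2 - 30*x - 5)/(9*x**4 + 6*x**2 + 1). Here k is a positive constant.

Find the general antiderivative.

For F(x) to be correct the identity F'(x) - f(x) = 0 must hold.
Check: d/dx[(2*k*x**2*(3*x**2 + 1) - 5*x + 5)/(3*x**2 + 1)] = (36*k*x**5 + 24*k*x**3 + 4*k*x + 15*x**2 - 30*x - 5)/(9*x**4 + 6*x**2 + 1) = f(x).

F(x) = (2*k*x**2*(3*x**2 + 1) - 5*x + 5)/(3*x**2 + 1) + C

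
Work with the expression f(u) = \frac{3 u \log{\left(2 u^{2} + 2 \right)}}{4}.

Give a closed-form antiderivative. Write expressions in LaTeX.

An antiderivative is F(u) = \frac{3 u^{2} \log{\left(u^{2} + 1 \right)}}{8} - \frac{3 u^{2}}{8} + \frac{3 u^{2} \log{\left(2 \right)}}{8} + \frac{3 \log{\left(u^{2} + 1 \right)}}{8}.

Since d/du undoes antidifferentiation here, F'(u) = f(u) is required of F(u).
Check: d/du[\frac{3 u^{2} \log{\left(u^{2} + 1 \right)}}{8} - \frac{3 u^{2}}{8} + \frac{3 u^{2} \log{\left(2 \right)}}{8} + \frac{3 \log{\left(u^{2} + 1 \right)}}{8}] = \frac{3 u \log{\left(u^{2} + 1 \right)}}{4} + \frac{3 u \log{\left(2 \right)}}{4}, which equals f(u).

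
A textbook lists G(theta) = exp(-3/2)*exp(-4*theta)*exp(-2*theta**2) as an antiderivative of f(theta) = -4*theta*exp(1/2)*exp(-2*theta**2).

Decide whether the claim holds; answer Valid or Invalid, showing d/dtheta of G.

Invalid: d/dtheta[G] - f = (4*theta*exp(2)*exp(4*theta) - 4*theta - 4)*exp(-3/2)*exp(-4*theta)*exp(-2*theta**2), which is not 0.

d/dtheta[G] = (-4*theta - 4)*exp(-3/2)*exp(-4*theta)*exp(-2*theta**2)
d/dtheta[G] - f(theta) = (4*theta*exp(2)*exp(4*theta) - 4*theta - 4)*exp(-3/2)*exp(-4*theta)*exp(-2*theta**2) != 0.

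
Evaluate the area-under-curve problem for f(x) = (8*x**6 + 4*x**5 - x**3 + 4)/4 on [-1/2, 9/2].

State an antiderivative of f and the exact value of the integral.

A candidate is checked by its d/dx: the result must match f(x).
F(x) = 2*x**7/7 + x**6/6 - x**4/16 + x is an antiderivative of f.
Check: d/dx[2*x**7/7 + x**6/6 - x**4/16 + x] = 2*x**6 + x**5 - x**3/4 + 1, which equals f(x).
F(9/2) = 21574071/1792; F(-1/2) = -2707/5376.
Integral = F(9/2) - F(-1/2) = 8090615/672.

Antiderivative: F(x) = 2*x**7/7 + x**6/6 - x**4/16 + x; value = 8090615/672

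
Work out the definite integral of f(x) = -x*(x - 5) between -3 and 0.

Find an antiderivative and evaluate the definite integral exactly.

Antiderivative: F(x) = -x**2*(2*x - 15)/6; value = -63/2

For F(x) to be correct the identity F'(x) - f(x) = 0 must hold.
F(x) = -x**2*(2*x - 15)/6 is an antiderivative of f.
Check: d/dx[-x**2*(2*x - 15)/6] = -x**2 + 5*x, which equals f(x).
F(0) = 0; F(-3) = 63/2.
Integral = F(0) - F(-3) = -63/2.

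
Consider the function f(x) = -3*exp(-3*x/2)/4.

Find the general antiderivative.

An antiderivative F(x) passes only if d/dx[F] lands on f(x) exactly.
Check: d/dx[exp(-3*x/2)/2] = -3*exp(-3*x/2)/4 = f(x).

F(x) = exp(-3*x/2)/2 + C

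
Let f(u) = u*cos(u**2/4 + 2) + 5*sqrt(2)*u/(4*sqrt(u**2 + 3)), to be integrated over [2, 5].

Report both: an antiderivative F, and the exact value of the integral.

Integrate term by term and add the pieces.
F(u) = 5*sqrt(u**2/2 + 3/2)/2 + 2*sin(u**2/4 + 2) is an antiderivative of f.
Check: d/du[5*sqrt(u**2/2 + 3/2)/2 + 2*sin(u**2/4 + 2)] = (4*u*sqrt(u**2 + 3)*cos(u**2/4 + 2) + 5*sqrt(2)*u)/(4*sqrt(u**2 + 3)), which equals f(u).
F(5) = 2*sin(33/4) + 5*sqrt(14)/2; F(2) = 2*sin(3) + 5*sqrt(14)/4.
Integral = F(5) - F(2) = -2*sin(3) + 2*sin(33/4) + 5*sqrt(14)/4.

Antiderivative: F(u) = 5*sqrt(u**2/2 + 3/2)/2 + 2*sin(u**2/4 + 2); value = -2*sin(3) + 2*sin(33/4) + 5*sqrt(14)/4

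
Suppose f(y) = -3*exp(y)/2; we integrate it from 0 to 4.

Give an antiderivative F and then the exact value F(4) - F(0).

Differentiate the proposed F(y) back; it has to land on f(y) exactly.
F(y) = -3*exp(y)/2 is an antiderivative of f.
Check: d/dy[-3*exp(y)/2] = -3*exp(y)/2 = f(y).
F(4) = -3*exp(4)/2; F(0) = -3/2.
Integral = F(4) - F(0) = 3/2 - 3*exp(4)/2.

Antiderivative: F(y) = -3*exp(y)/2; value = 3/2 - 3*exp(4)/2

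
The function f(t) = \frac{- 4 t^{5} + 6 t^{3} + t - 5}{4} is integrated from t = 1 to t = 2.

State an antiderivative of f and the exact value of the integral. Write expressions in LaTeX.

An antiderivative F(t) passes only if d/dt[F] lands on f(t) exactly.
F(t) = - \frac{t^{6}}{6} + \frac{3 t^{4}}{8} + \frac{t^{2}}{8} - \frac{5 t}{4} is an antiderivative of f.
Check: d/dt[- \frac{t^{6}}{6} + \frac{3 t^{4}}{8} + \frac{t^{2}}{8} - \frac{5 t}{4}] = - t^{5} + \frac{3 t^{3}}{2} + \frac{t}{4} - \frac{5}{4}, which equals f(t).
F(2) = - \frac{20}{3}; F(1) = - \frac{11}{12}.
Integral = F(2) - F(1) = - \frac{23}{4}.

Antiderivative: F(t) = - \frac{t^{6}}{6} + \frac{3 t^{4}}{8} + \frac{t^{2}}{8} - \frac{5 t}{4}; value = - \frac{23}{4}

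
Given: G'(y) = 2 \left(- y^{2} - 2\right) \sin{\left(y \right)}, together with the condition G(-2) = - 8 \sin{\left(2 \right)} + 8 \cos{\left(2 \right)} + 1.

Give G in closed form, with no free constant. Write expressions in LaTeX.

A candidate passes only if d/dy[G] lands on the given G'(y) exactly.
A general antiderivative is 2 y^{2} \cos{\left(y \right)} - 4 y \sin{\left(y \right)} + C.
The condition gives C = - 8 \sin{\left(2 \right)} + 8 \cos{\left(2 \right)} + 1 - (- 8 \sin{\left(2 \right)} + 8 \cos{\left(2 \right)}) = 1.
So G(y) = 2 y^{2} \cos{\left(y \right)} - 4 y \sin{\left(y \right)} + 1.
Check: d/dy[2 y^{2} \cos{\left(y \right)} - 4 y \sin{\left(y \right)} + 1] = - 2 y^{2} \sin{\left(y \right)} - 4 \sin{\left(y \right)}, which equals G'(y).

G(y) = 2 y^{2} \cos{\left(y \right)} - 4 y \sin{\left(y \right)} + 1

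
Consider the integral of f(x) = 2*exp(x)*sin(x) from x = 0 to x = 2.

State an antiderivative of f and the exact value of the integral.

Any candidate F(x) must reproduce f(x) exactly when differentiated.
F(x) = exp(x)*sin(x) - exp(x)*cos(x) is an antiderivative of f.
Check: d/dx[exp(x)*sin(x) - exp(x)*cos(x)] = 2*exp(x)*sin(x) = f(x).
F(2) = -exp(2)*cos(2) + exp(2)*sin(2); F(0) = -1.
Integral = F(2) - F(0) = 1 - exp(2)*cos(2) + exp(2)*sin(2).

Antiderivative: F(x) = exp(x)*sin(x) - exp(x)*cos(x); value = 1 - exp(2)*cos(2) + exp(2)*sin(2)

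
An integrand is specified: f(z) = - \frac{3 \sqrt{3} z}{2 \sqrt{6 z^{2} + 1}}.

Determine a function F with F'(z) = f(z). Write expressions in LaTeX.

An antiderivative is F(z) = - \frac{3 \sqrt{2 z^{2} + \frac{1}{3}}}{4}.

f matches the chain-rule pattern g'(h)*h' with inner function h(z) = 2 z^{2} + \frac{1}{3}; substituting u = h(z) collapses the integral.
Check: d/dz[- \frac{3 \sqrt{2 z^{2} + \frac{1}{3}}}{4}] = - \frac{3 \sqrt{3} z}{2 \sqrt{6 z^{2} + 1}} = f(z).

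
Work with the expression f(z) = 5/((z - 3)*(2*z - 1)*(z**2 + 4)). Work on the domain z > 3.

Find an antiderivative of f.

An antiderivative is F(z) = (34*log(z - 3) - 104*log(z - 1/2) + 35*log(z**2 + 4) - 25*atan(z/2))/442.

The denominator factors as (z - 3)*(2*z - 1)*(z**2 + 4); partial fractions split f into directly integrable pieces: 5*(7*z - 5)/(221*(z**2 + 4)) - 8/(17*(2*z - 1)) + 1/(13*(z - 3)).
Check: d/dz[(34*log(z - 3) - 104*log(z - 1/2) + 35*log(z**2 + 4) - 25*atan(z/2))/442] = 5/(2*z**4 - 7*z**3 + 11*z**2 - 28*z + 12), which equals f(z).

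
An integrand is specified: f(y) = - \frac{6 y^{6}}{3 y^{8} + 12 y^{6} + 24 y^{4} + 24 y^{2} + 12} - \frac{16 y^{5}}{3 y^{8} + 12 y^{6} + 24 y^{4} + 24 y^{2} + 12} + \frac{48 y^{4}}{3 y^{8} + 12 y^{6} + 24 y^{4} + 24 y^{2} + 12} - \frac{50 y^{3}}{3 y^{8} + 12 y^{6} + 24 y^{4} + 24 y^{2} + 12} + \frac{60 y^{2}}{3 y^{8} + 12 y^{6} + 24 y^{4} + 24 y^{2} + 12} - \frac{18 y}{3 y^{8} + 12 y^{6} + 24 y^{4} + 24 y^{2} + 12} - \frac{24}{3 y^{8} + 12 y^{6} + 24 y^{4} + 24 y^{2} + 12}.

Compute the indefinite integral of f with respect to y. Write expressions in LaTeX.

f has the shape u'v + uv' for u = - \frac{1}{\frac{y^{4}}{2} + y^{2} + 1} and v = \frac{2 y^{4}}{3} - y^{3} + 2 y - \frac{3}{4} — it is the derivative of the product u*v.
Check: d/dy[- \frac{8 y^{4} - 12 y^{3} + 24 y - 9}{6 \left(y^{4} + 2 y^{2} + 2\right)}] = \frac{- 6 y^{6} - 16 y^{5} + 48 y^{4} - 50 y^{3} + 60 y^{2} - 18 y - 24}{3 y^{8} + 12 y^{6} + 24 y^{4} + 24 y^{2} + 12}, which equals f(y).

F(y) = - \frac{8 y^{4} - 12 y^{3} + 24 y - 9}{6 \left(y^{4} + 2 y^{2} + 2\right)} + C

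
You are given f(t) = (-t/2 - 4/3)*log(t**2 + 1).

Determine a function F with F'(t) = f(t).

An antiderivative is F(t) = (3*t**2 + t*(-3*t - 16)*log(t**2 + 1) + 32*t - 3*log(t**2 + 1) - 32*atan(t))/12.

Whatever form F(t) takes, F'(t) = f(t) is non-negotiable.
Check: d/dt[(3*t**2 + t*(-3*t - 16)*log(t**2 + 1) + 32*t - 3*log(t**2 + 1) - 32*atan(t))/12] = -t*log(t**2 + 1)/2 - 4*log(t**2 + 1)/3, which equals f(t).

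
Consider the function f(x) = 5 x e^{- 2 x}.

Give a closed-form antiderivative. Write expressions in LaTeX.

An antiderivative is F(x) = - \frac{5 x e^{- 2 x}}{2} - \frac{5 e^{- 2 x}}{4}.

f has the shape u'v + uv' for u = - \frac{5 x}{2} - \frac{5}{4} and v = e^{- 2 x} — it is the derivative of the product u*v.
Check: d/dx[- \frac{5 x e^{- 2 x}}{2} - \frac{5 e^{- 2 x}}{4}] = 5 x e^{- 2 x} = f(x).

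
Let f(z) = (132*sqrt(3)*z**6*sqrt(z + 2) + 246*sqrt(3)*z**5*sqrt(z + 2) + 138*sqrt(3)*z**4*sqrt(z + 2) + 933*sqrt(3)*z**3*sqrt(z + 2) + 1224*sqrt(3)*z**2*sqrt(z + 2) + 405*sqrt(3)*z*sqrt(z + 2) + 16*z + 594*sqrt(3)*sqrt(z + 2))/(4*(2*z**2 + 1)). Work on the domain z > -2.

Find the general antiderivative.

Recover f(z) by differentiating a candidate F(z); any mismatch rules it out.
Check: d/dz[(3*z + 6)**(5/2)*(z**3/3 - z**2/2 + z + 5/2) + log(z**2 + 1/2)] = (132*sqrt(3)*z**6*sqrt(z + 2) + 246*sqrt(3)*z**5*sqrt(z + 2) + 138*sqrt(3)*z**4*sqrt(z + 2) + 933*sqrt(3)*z**3*sqrt(z + 2) + 1224*sqrt(3)*z**2*sqrt(z + 2) + 405*sqrt(3)*z*sqrt(z + 2) + 16*z + 594*sqrt(3)*sqrt(z + 2))/(8*z**2 + 4), which equals f(z).

F(z) = (3*z + 6)**(5/2)*(z**3/3 - z**2/2 + z + 5/2) + log(z**2 + 1/2) + C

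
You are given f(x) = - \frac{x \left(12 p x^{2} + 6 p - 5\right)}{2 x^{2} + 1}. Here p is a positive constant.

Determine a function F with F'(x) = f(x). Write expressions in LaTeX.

Check any antiderivative F(x) by computing F'(x) and comparing it with f(x).
Check: d/dx[- 3 p x^{2} + \frac{5 \log{\left(x^{2} + \frac{1}{2} \right)}}{4}] = \frac{- 12 p x^{3} - 6 p x + 5 x}{2 x^{2} + 1}, which equals f(x).

An antiderivative is F(x) = - 3 p x^{2} + \frac{5 \log{\left(x^{2} + \frac{1}{2} \right)}}{4}.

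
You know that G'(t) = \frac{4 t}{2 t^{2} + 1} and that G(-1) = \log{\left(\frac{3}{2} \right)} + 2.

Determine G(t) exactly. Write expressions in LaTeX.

G(t) = \log{\left(t^{2} + \frac{1}{2} \right)} + 2

G'(t) matches the chain-rule pattern g'(h)*h' with inner function h(t) = t^{2} + \frac{1}{2}; substituting u = h(t) collapses the integral.
A general antiderivative is \log{\left(t^{2} + \frac{1}{2} \right)} + C.
The condition gives C = \log{\left(\frac{3}{2} \right)} + 2 - (\log{\left(\frac{3}{2} \right)}) = 2.
So G(t) = \log{\left(t^{2} + \frac{1}{2} \right)} + 2.
Check: d/dt[\log{\left(t^{2} + \frac{1}{2} \right)} + 2] = \frac{4 t}{2 t^{2} + 1} = G'(t).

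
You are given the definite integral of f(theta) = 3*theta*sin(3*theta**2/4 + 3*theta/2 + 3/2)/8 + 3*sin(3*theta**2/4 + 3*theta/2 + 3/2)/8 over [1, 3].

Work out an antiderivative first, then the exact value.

Antiderivative: F(theta) = -cos(3*theta**2/4 + 3*theta/2 + 3/2)/4; value = -cos(51/4)/4 + cos(15/4)/4

f matches the chain-rule pattern g'(h)*h' with inner function h(theta) = 3*theta**2/4 + 3*theta/2 + 3/2; substituting u = h(theta) collapses the integral.
F(theta) = -cos(3*theta**2/4 + 3*theta/2 + 3/2)/4 is an antiderivative of f.
Check: d/dtheta[-cos(3*theta**2/4 + 3*theta/2 + 3/2)/4] = 3*theta*sin(3*theta**2/4 + 3*theta/2 + 3/2)/8 + 3*sin(3*theta**2/4 + 3*theta/2 + 3/2)/8 = f(theta).
F(3) = -cos(51/4)/4; F(1) = -cos(15/4)/4.
Integral = F(3) - F(1) = -cos(51/4)/4 + cos(15/4)/4.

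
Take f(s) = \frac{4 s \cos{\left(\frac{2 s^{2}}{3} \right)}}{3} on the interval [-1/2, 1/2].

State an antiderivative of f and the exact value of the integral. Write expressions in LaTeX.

f matches the chain-rule pattern g'(h)*h' with inner function h(s) = \frac{2 s^{2}}{3}; substituting u = h(s) collapses the integral.
F(s) = \sin{\left(\frac{2 s^{2}}{3} \right)} is an antiderivative of f.
Check: d/ds[\sin{\left(\frac{2 s^{2}}{3} \right)}] = \frac{4 s \cos{\left(\frac{2 s^{2}}{3} \right)}}{3} = f(s).
F(1/2) = \sin{\left(\frac{1}{6} \right)}; F(-1/2) = \sin{\left(\frac{1}{6} \right)}.
Integral = F(1/2) - F(-1/2) = 0.

Antiderivative: F(s) = \sin{\left(\frac{2 s^{2}}{3} \right)}; value = 0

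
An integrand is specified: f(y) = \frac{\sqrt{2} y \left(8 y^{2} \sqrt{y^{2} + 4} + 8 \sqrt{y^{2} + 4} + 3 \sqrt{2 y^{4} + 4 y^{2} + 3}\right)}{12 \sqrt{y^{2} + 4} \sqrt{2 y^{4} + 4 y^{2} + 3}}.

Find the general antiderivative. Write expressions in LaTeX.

For F(y) to be correct the identity F'(y) - f(y) = 0 must hold.
Check: d/dy[\frac{\sqrt{2} \left(3 \sqrt{y^{2} + 4} + 2 \sqrt{2 y^{4} + 4 y^{2} + 3}\right)}{12}] = \frac{8 \sqrt{2} y^{3} \sqrt{y^{2} + 4} + 8 \sqrt{2} y \sqrt{y^{2} + 4} + 3 \sqrt{2} y \sqrt{2 y^{4} + 4 y^{2} + 3}}{12 \sqrt{y^{2} + 4} \sqrt{2 y^{4} + 4 y^{2} + 3}}, which equals f(y).

F(y) = \frac{\sqrt{2} \left(3 \sqrt{y^{2} + 4} + 2 \sqrt{2 y^{4} + 4 y^{2} + 3}\right)}{12} + C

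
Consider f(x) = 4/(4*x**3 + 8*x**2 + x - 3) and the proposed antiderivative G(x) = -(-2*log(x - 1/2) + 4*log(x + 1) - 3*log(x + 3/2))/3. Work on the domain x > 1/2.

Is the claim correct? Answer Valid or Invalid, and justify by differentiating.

Invalid: d/dx[G] - f = 2/(6*x - 3), which is not 0.

d/dx[G] = (4*x**2 + 10*x + 18)/(12*x**3 + 24*x**2 + 3*x - 9)
d/dx[G] - f(x) = 2/(6*x - 3) != 0.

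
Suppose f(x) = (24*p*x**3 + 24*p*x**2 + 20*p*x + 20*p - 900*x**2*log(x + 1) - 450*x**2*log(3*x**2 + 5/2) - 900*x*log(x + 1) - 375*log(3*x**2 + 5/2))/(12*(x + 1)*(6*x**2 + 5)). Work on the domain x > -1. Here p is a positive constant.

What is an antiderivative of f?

Any candidate F(x) must reproduce f(x) exactly when differentiated.
Check: d/dx[(4*p*x - 75*log(x + 1)*log(3*x**2 + 5/2))/12] = (24*p*x**3 + 24*p*x**2 + 20*p*x + 20*p - 900*x**2*log(x + 1) - 450*x**2*log(3*x**2 + 5/2) - 900*x*log(x + 1) - 375*log(3*x**2 + 5/2))/(72*x**3 + 72*x**2 + 60*x + 60), which equals f(x).

An antiderivative is F(x) = (4*p*x - 75*log(x + 1)*log(3*x**2 + 5/2))/12.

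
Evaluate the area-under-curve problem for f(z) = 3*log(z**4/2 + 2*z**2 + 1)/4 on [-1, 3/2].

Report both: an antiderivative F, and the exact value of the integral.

A first test for any F(z): its z-derivative must equal f(z) identically.
F(z) = 3*z*log(z**4/2 + 2*z**2 + 1)/4 - 3*z + 3*sqrt(2 - sqrt(2))*atan(z/sqrt(2 - sqrt(2)))/2 + 3*sqrt(sqrt(2) + 2)*atan(z/sqrt(sqrt(2) + 2))/2 is an antiderivative of f.
Check: d/dz[3*z*log(z**4/2 + 2*z**2 + 1)/4 - 3*z + 3*sqrt(2 - sqrt(2))*atan(z/sqrt(2 - sqrt(2)))/2 + 3*sqrt(sqrt(2) + 2)*atan(z/sqrt(sqrt(2) + 2))/2] = 3*log(z**4/2 + 2*z**2 + 1)/4 = f(z).
F(3/2) = -9/2 + 3*sqrt(2 - sqrt(2))*atan(3/(2*sqrt(2 - sqrt(2))))/2 + 3*sqrt(sqrt(2) + 2)*atan(3/(2*sqrt(sqrt(2) + 2)))/2 + 9*log(257/32)/8; F(-1) = -3*sqrt(sqrt(2) + 2)*atan(1/sqrt(sqrt(2) + 2))/2 - 3*sqrt(2 - sqrt(2))*atan(1/sqrt(2 - sqrt(2)))/2 - 3*log(7/2)/4 + 3.
Integral = F(3/2) - F(-1) = -15/2 + 3*log(7/2)/4 + 3*sqrt(2 - sqrt(2))*atan(1/sqrt(2 - sqrt(2)))/2 + 3*sqrt(2 - sqrt(2))*atan(3/(2*sqrt(2 - sqrt(2))))/2 + 3*sqrt(sqrt(2) + 2)*atan(1/sqrt(sqrt(2) + 2))/2 + 3*sqrt(sqrt(2) + 2)*atan(3/(2*sqrt(sqrt(2) + 2)))/2 + 9*log(257/32)/8.

Antiderivative: F(z) = 3*z*log(z**4/2 + 2*z**2 + 1)/4 - 3*z + 3*sqrt(2 - sqrt(2))*atan(z/sqrt(2 - sqrt(2)))/2 + 3*sqrt(sqrt(2) + 2)*atan(z/sqrt(sqrt(2) + 2))/2; value = -15/2 + 3*log(7/2)/4 + 3*sqrt(2 - sqrt(2))*atan(1/sqrt(2 - sqrt(2)))/2 + 3*sqrt(2 - sqrt(2))*atan(3/(2*sqrt(2 - sqrt(2))))/2 + 3*sqrt(sqrt(2) + 2)*atan(1/sqrt(sqrt(2) + 2))/2 + 3*sqrt(sqrt(2) + 2)*atan(3/(2*sqrt(sqrt(2) + 2)))/2 + 9*log(257/32)/8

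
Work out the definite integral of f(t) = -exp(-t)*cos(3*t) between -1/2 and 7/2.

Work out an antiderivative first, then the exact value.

Antiderivative: F(t) = (-3*sin(3*t) + cos(3*t))*exp(-t)/10; value = -3*exp(1/2)*sin(3/2)/10 - exp(1/2)*cos(3/2)/10 + exp(-7/2)*cos(21/2)/10 - 3*exp(-7/2)*sin(21/2)/10

Differentiate the proposed F(t) back; it has to land on f(t) exactly.
F(t) = (-3*sin(3*t) + cos(3*t))*exp(-t)/10 is an antiderivative of f.
Check: d/dt[(-3*sin(3*t) + cos(3*t))*exp(-t)/10] = -exp(-t)*cos(3*t) = f(t).
F(7/2) = exp(-7/2)*cos(21/2)/10 - 3*exp(-7/2)*sin(21/2)/10; F(-1/2) = exp(1/2)*cos(3/2)/10 + 3*exp(1/2)*sin(3/2)/10.
Integral = F(7/2) - F(-1/2) = -3*exp(1/2)*sin(3/2)/10 - exp(1/2)*cos(3/2)/10 + exp(-7/2)*cos(21/2)/10 - 3*exp(-7/2)*sin(21/2)/10.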